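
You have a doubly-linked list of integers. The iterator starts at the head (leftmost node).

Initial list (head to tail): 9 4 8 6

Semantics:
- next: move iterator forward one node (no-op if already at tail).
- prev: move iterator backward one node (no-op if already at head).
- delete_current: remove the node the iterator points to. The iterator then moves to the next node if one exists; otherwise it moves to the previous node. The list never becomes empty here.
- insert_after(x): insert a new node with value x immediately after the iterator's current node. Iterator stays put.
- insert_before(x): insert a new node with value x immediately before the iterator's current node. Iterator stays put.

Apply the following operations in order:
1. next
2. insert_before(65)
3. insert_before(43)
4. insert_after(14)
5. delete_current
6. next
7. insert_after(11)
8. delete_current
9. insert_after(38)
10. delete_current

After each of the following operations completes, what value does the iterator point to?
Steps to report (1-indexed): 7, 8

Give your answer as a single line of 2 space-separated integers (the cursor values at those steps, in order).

After 1 (next): list=[9, 4, 8, 6] cursor@4
After 2 (insert_before(65)): list=[9, 65, 4, 8, 6] cursor@4
After 3 (insert_before(43)): list=[9, 65, 43, 4, 8, 6] cursor@4
After 4 (insert_after(14)): list=[9, 65, 43, 4, 14, 8, 6] cursor@4
After 5 (delete_current): list=[9, 65, 43, 14, 8, 6] cursor@14
After 6 (next): list=[9, 65, 43, 14, 8, 6] cursor@8
After 7 (insert_after(11)): list=[9, 65, 43, 14, 8, 11, 6] cursor@8
After 8 (delete_current): list=[9, 65, 43, 14, 11, 6] cursor@11
After 9 (insert_after(38)): list=[9, 65, 43, 14, 11, 38, 6] cursor@11
After 10 (delete_current): list=[9, 65, 43, 14, 38, 6] cursor@38

Answer: 8 11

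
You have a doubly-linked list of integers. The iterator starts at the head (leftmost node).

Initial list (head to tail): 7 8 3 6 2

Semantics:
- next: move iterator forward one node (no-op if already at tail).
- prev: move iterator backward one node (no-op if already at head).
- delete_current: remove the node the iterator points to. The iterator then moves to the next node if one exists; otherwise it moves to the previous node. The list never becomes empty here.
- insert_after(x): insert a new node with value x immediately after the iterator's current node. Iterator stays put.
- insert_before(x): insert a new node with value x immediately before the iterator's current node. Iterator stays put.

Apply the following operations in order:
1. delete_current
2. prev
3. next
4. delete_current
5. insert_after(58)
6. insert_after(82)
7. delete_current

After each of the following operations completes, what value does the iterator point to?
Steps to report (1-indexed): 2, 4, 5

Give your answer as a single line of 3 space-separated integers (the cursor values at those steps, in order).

Answer: 8 6 6

Derivation:
After 1 (delete_current): list=[8, 3, 6, 2] cursor@8
After 2 (prev): list=[8, 3, 6, 2] cursor@8
After 3 (next): list=[8, 3, 6, 2] cursor@3
After 4 (delete_current): list=[8, 6, 2] cursor@6
After 5 (insert_after(58)): list=[8, 6, 58, 2] cursor@6
After 6 (insert_after(82)): list=[8, 6, 82, 58, 2] cursor@6
After 7 (delete_current): list=[8, 82, 58, 2] cursor@82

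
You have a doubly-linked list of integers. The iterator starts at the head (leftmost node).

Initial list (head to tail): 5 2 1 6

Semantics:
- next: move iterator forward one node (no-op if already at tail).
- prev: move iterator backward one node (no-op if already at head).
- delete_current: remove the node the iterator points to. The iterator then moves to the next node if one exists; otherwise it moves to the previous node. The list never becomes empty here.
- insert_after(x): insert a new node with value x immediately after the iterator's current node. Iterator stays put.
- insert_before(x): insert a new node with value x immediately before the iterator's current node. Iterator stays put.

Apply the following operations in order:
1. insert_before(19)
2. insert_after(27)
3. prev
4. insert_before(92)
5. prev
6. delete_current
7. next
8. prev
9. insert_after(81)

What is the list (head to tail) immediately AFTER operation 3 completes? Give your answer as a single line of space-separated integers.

Answer: 19 5 27 2 1 6

Derivation:
After 1 (insert_before(19)): list=[19, 5, 2, 1, 6] cursor@5
After 2 (insert_after(27)): list=[19, 5, 27, 2, 1, 6] cursor@5
After 3 (prev): list=[19, 5, 27, 2, 1, 6] cursor@19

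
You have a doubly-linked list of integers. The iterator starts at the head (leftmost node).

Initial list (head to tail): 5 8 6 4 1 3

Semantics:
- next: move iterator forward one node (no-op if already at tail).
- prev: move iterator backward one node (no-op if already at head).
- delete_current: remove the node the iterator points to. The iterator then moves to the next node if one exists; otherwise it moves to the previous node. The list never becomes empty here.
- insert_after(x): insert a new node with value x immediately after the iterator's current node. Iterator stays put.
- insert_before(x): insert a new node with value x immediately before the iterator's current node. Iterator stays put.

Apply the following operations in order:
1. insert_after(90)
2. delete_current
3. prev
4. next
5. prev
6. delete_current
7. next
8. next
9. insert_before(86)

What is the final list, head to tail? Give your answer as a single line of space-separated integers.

Answer: 8 6 86 4 1 3

Derivation:
After 1 (insert_after(90)): list=[5, 90, 8, 6, 4, 1, 3] cursor@5
After 2 (delete_current): list=[90, 8, 6, 4, 1, 3] cursor@90
After 3 (prev): list=[90, 8, 6, 4, 1, 3] cursor@90
After 4 (next): list=[90, 8, 6, 4, 1, 3] cursor@8
After 5 (prev): list=[90, 8, 6, 4, 1, 3] cursor@90
After 6 (delete_current): list=[8, 6, 4, 1, 3] cursor@8
After 7 (next): list=[8, 6, 4, 1, 3] cursor@6
After 8 (next): list=[8, 6, 4, 1, 3] cursor@4
After 9 (insert_before(86)): list=[8, 6, 86, 4, 1, 3] cursor@4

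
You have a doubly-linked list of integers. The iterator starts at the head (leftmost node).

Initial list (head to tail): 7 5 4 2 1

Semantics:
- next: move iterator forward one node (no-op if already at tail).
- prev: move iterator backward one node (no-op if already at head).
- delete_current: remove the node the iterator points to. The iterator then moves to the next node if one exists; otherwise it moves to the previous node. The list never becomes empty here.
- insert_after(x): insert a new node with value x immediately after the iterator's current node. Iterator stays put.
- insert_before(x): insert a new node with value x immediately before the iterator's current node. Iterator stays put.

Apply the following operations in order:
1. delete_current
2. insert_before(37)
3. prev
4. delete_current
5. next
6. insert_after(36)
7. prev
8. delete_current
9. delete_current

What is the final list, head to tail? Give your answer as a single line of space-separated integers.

After 1 (delete_current): list=[5, 4, 2, 1] cursor@5
After 2 (insert_before(37)): list=[37, 5, 4, 2, 1] cursor@5
After 3 (prev): list=[37, 5, 4, 2, 1] cursor@37
After 4 (delete_current): list=[5, 4, 2, 1] cursor@5
After 5 (next): list=[5, 4, 2, 1] cursor@4
After 6 (insert_after(36)): list=[5, 4, 36, 2, 1] cursor@4
After 7 (prev): list=[5, 4, 36, 2, 1] cursor@5
After 8 (delete_current): list=[4, 36, 2, 1] cursor@4
After 9 (delete_current): list=[36, 2, 1] cursor@36

Answer: 36 2 1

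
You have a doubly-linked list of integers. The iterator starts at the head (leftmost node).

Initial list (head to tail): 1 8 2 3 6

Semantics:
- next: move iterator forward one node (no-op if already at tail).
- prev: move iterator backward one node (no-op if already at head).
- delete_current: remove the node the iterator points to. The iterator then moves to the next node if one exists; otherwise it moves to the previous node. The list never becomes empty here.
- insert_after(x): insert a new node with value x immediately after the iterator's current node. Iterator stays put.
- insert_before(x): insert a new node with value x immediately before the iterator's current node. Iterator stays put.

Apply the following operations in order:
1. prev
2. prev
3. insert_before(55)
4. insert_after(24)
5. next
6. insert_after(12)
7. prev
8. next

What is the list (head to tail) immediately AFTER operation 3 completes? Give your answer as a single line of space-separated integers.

Answer: 55 1 8 2 3 6

Derivation:
After 1 (prev): list=[1, 8, 2, 3, 6] cursor@1
After 2 (prev): list=[1, 8, 2, 3, 6] cursor@1
After 3 (insert_before(55)): list=[55, 1, 8, 2, 3, 6] cursor@1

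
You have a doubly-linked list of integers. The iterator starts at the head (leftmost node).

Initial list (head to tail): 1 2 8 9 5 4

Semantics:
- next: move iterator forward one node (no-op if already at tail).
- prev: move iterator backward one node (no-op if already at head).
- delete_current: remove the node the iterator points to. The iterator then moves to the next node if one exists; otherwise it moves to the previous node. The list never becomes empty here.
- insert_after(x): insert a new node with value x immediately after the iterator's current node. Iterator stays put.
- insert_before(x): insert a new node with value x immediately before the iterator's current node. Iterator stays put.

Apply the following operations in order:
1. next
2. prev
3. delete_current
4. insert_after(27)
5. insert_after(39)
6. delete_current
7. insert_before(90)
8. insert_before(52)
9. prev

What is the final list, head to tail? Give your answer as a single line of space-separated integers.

Answer: 90 52 39 27 8 9 5 4

Derivation:
After 1 (next): list=[1, 2, 8, 9, 5, 4] cursor@2
After 2 (prev): list=[1, 2, 8, 9, 5, 4] cursor@1
After 3 (delete_current): list=[2, 8, 9, 5, 4] cursor@2
After 4 (insert_after(27)): list=[2, 27, 8, 9, 5, 4] cursor@2
After 5 (insert_after(39)): list=[2, 39, 27, 8, 9, 5, 4] cursor@2
After 6 (delete_current): list=[39, 27, 8, 9, 5, 4] cursor@39
After 7 (insert_before(90)): list=[90, 39, 27, 8, 9, 5, 4] cursor@39
After 8 (insert_before(52)): list=[90, 52, 39, 27, 8, 9, 5, 4] cursor@39
After 9 (prev): list=[90, 52, 39, 27, 8, 9, 5, 4] cursor@52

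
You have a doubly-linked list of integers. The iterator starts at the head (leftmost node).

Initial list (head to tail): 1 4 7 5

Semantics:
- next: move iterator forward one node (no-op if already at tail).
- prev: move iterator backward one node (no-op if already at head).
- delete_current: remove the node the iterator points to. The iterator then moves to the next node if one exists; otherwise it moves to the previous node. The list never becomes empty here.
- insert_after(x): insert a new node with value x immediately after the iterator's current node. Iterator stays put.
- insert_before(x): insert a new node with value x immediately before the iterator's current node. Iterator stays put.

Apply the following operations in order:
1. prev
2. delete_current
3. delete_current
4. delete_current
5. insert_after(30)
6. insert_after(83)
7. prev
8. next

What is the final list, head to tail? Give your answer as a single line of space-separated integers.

Answer: 5 83 30

Derivation:
After 1 (prev): list=[1, 4, 7, 5] cursor@1
After 2 (delete_current): list=[4, 7, 5] cursor@4
After 3 (delete_current): list=[7, 5] cursor@7
After 4 (delete_current): list=[5] cursor@5
After 5 (insert_after(30)): list=[5, 30] cursor@5
After 6 (insert_after(83)): list=[5, 83, 30] cursor@5
After 7 (prev): list=[5, 83, 30] cursor@5
After 8 (next): list=[5, 83, 30] cursor@83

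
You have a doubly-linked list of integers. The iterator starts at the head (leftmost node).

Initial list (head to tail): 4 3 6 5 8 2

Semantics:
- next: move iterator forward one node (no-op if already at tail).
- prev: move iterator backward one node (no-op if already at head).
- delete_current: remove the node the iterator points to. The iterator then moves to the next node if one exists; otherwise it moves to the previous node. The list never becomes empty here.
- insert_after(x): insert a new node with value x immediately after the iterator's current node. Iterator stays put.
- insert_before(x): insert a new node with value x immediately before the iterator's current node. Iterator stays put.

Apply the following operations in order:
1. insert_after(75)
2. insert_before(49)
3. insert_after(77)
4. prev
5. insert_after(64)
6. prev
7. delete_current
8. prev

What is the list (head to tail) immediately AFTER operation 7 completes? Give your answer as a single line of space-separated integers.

After 1 (insert_after(75)): list=[4, 75, 3, 6, 5, 8, 2] cursor@4
After 2 (insert_before(49)): list=[49, 4, 75, 3, 6, 5, 8, 2] cursor@4
After 3 (insert_after(77)): list=[49, 4, 77, 75, 3, 6, 5, 8, 2] cursor@4
After 4 (prev): list=[49, 4, 77, 75, 3, 6, 5, 8, 2] cursor@49
After 5 (insert_after(64)): list=[49, 64, 4, 77, 75, 3, 6, 5, 8, 2] cursor@49
After 6 (prev): list=[49, 64, 4, 77, 75, 3, 6, 5, 8, 2] cursor@49
After 7 (delete_current): list=[64, 4, 77, 75, 3, 6, 5, 8, 2] cursor@64

Answer: 64 4 77 75 3 6 5 8 2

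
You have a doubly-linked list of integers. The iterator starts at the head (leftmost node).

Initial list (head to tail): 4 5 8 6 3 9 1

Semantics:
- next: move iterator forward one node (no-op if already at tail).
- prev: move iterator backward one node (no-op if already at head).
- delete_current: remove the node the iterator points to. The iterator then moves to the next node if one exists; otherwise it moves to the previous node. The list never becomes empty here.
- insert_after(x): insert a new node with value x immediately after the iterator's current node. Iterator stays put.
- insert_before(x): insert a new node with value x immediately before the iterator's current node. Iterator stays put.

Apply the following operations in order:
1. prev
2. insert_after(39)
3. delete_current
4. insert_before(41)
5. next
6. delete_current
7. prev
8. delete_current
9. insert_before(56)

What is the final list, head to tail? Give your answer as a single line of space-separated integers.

Answer: 41 56 8 6 3 9 1

Derivation:
After 1 (prev): list=[4, 5, 8, 6, 3, 9, 1] cursor@4
After 2 (insert_after(39)): list=[4, 39, 5, 8, 6, 3, 9, 1] cursor@4
After 3 (delete_current): list=[39, 5, 8, 6, 3, 9, 1] cursor@39
After 4 (insert_before(41)): list=[41, 39, 5, 8, 6, 3, 9, 1] cursor@39
After 5 (next): list=[41, 39, 5, 8, 6, 3, 9, 1] cursor@5
After 6 (delete_current): list=[41, 39, 8, 6, 3, 9, 1] cursor@8
After 7 (prev): list=[41, 39, 8, 6, 3, 9, 1] cursor@39
After 8 (delete_current): list=[41, 8, 6, 3, 9, 1] cursor@8
After 9 (insert_before(56)): list=[41, 56, 8, 6, 3, 9, 1] cursor@8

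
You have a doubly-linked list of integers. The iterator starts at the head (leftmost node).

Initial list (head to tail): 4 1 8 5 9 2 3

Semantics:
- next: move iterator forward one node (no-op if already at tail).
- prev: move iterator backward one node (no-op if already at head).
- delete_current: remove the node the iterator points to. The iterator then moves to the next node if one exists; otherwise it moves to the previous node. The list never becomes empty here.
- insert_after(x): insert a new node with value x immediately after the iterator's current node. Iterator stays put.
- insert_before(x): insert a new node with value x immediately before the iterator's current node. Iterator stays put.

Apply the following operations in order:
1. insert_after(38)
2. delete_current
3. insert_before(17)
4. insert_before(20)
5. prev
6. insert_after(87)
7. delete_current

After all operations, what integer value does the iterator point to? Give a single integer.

After 1 (insert_after(38)): list=[4, 38, 1, 8, 5, 9, 2, 3] cursor@4
After 2 (delete_current): list=[38, 1, 8, 5, 9, 2, 3] cursor@38
After 3 (insert_before(17)): list=[17, 38, 1, 8, 5, 9, 2, 3] cursor@38
After 4 (insert_before(20)): list=[17, 20, 38, 1, 8, 5, 9, 2, 3] cursor@38
After 5 (prev): list=[17, 20, 38, 1, 8, 5, 9, 2, 3] cursor@20
After 6 (insert_after(87)): list=[17, 20, 87, 38, 1, 8, 5, 9, 2, 3] cursor@20
After 7 (delete_current): list=[17, 87, 38, 1, 8, 5, 9, 2, 3] cursor@87

Answer: 87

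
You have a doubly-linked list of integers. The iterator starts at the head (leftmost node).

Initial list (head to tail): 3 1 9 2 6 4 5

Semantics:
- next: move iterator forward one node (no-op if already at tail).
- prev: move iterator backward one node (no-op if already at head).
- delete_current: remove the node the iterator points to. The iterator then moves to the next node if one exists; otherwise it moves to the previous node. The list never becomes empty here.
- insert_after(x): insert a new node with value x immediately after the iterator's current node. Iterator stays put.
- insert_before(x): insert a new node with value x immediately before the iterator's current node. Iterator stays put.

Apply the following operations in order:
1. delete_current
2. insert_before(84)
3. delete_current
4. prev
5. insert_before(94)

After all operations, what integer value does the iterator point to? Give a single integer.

Answer: 84

Derivation:
After 1 (delete_current): list=[1, 9, 2, 6, 4, 5] cursor@1
After 2 (insert_before(84)): list=[84, 1, 9, 2, 6, 4, 5] cursor@1
After 3 (delete_current): list=[84, 9, 2, 6, 4, 5] cursor@9
After 4 (prev): list=[84, 9, 2, 6, 4, 5] cursor@84
After 5 (insert_before(94)): list=[94, 84, 9, 2, 6, 4, 5] cursor@84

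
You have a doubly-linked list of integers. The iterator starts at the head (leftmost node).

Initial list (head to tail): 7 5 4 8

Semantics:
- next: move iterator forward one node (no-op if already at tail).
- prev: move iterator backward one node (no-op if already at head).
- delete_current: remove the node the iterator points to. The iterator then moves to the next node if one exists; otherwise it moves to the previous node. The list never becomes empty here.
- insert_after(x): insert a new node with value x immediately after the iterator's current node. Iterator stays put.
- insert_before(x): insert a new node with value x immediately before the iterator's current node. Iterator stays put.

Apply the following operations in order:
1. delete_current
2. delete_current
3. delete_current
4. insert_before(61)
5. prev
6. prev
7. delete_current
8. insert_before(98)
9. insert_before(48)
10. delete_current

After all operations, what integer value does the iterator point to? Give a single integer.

Answer: 48

Derivation:
After 1 (delete_current): list=[5, 4, 8] cursor@5
After 2 (delete_current): list=[4, 8] cursor@4
After 3 (delete_current): list=[8] cursor@8
After 4 (insert_before(61)): list=[61, 8] cursor@8
After 5 (prev): list=[61, 8] cursor@61
After 6 (prev): list=[61, 8] cursor@61
After 7 (delete_current): list=[8] cursor@8
After 8 (insert_before(98)): list=[98, 8] cursor@8
After 9 (insert_before(48)): list=[98, 48, 8] cursor@8
After 10 (delete_current): list=[98, 48] cursor@48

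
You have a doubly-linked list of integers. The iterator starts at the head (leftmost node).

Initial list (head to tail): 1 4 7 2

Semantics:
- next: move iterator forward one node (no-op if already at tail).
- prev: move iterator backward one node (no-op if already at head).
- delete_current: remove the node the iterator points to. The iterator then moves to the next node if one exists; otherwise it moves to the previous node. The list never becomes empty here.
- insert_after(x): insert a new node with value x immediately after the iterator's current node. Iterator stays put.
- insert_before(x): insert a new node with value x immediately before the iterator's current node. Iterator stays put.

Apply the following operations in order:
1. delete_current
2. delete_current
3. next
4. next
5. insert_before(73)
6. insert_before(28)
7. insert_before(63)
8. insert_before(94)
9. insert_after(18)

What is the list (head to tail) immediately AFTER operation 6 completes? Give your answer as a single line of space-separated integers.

After 1 (delete_current): list=[4, 7, 2] cursor@4
After 2 (delete_current): list=[7, 2] cursor@7
After 3 (next): list=[7, 2] cursor@2
After 4 (next): list=[7, 2] cursor@2
After 5 (insert_before(73)): list=[7, 73, 2] cursor@2
After 6 (insert_before(28)): list=[7, 73, 28, 2] cursor@2

Answer: 7 73 28 2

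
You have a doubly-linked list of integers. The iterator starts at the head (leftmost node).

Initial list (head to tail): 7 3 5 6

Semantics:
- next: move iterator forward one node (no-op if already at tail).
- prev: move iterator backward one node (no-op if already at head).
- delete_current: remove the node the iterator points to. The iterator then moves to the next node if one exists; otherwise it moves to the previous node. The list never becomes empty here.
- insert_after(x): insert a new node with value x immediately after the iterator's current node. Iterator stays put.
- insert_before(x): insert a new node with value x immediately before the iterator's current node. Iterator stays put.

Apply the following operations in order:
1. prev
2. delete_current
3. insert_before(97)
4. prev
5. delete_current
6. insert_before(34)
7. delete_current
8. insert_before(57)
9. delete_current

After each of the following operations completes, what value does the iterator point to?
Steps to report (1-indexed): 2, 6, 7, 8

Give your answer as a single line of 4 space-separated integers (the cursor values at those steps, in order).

After 1 (prev): list=[7, 3, 5, 6] cursor@7
After 2 (delete_current): list=[3, 5, 6] cursor@3
After 3 (insert_before(97)): list=[97, 3, 5, 6] cursor@3
After 4 (prev): list=[97, 3, 5, 6] cursor@97
After 5 (delete_current): list=[3, 5, 6] cursor@3
After 6 (insert_before(34)): list=[34, 3, 5, 6] cursor@3
After 7 (delete_current): list=[34, 5, 6] cursor@5
After 8 (insert_before(57)): list=[34, 57, 5, 6] cursor@5
After 9 (delete_current): list=[34, 57, 6] cursor@6

Answer: 3 3 5 5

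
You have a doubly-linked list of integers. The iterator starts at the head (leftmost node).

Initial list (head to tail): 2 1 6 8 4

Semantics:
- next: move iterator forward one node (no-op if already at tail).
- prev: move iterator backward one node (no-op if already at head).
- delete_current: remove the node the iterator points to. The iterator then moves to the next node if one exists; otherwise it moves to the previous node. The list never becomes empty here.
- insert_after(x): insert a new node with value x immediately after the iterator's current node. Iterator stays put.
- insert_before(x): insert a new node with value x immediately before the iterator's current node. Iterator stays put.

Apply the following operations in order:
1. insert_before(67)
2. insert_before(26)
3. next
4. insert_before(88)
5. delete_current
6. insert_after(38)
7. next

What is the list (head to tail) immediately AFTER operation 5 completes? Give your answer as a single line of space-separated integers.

Answer: 67 26 2 88 6 8 4

Derivation:
After 1 (insert_before(67)): list=[67, 2, 1, 6, 8, 4] cursor@2
After 2 (insert_before(26)): list=[67, 26, 2, 1, 6, 8, 4] cursor@2
After 3 (next): list=[67, 26, 2, 1, 6, 8, 4] cursor@1
After 4 (insert_before(88)): list=[67, 26, 2, 88, 1, 6, 8, 4] cursor@1
After 5 (delete_current): list=[67, 26, 2, 88, 6, 8, 4] cursor@6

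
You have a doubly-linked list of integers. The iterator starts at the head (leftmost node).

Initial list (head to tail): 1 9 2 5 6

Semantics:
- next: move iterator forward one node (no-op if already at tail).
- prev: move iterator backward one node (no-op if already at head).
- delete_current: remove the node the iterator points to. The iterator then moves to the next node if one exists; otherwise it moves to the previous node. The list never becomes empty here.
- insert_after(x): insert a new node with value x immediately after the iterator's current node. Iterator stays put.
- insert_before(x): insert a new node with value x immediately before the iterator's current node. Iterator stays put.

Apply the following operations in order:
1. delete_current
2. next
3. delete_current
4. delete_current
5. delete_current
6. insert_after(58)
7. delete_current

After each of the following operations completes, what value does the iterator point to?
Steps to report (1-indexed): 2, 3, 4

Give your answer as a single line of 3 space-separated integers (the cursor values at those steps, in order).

Answer: 2 5 6

Derivation:
After 1 (delete_current): list=[9, 2, 5, 6] cursor@9
After 2 (next): list=[9, 2, 5, 6] cursor@2
After 3 (delete_current): list=[9, 5, 6] cursor@5
After 4 (delete_current): list=[9, 6] cursor@6
After 5 (delete_current): list=[9] cursor@9
After 6 (insert_after(58)): list=[9, 58] cursor@9
After 7 (delete_current): list=[58] cursor@58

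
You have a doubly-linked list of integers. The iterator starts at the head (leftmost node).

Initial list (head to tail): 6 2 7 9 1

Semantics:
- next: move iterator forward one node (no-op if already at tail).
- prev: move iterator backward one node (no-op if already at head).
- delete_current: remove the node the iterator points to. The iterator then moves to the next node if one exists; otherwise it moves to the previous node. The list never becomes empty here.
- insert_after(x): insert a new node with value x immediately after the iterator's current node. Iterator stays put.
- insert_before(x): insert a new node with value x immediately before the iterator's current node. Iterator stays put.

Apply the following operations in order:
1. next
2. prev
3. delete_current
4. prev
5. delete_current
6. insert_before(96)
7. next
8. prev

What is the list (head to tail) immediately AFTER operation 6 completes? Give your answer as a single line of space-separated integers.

Answer: 96 7 9 1

Derivation:
After 1 (next): list=[6, 2, 7, 9, 1] cursor@2
After 2 (prev): list=[6, 2, 7, 9, 1] cursor@6
After 3 (delete_current): list=[2, 7, 9, 1] cursor@2
After 4 (prev): list=[2, 7, 9, 1] cursor@2
After 5 (delete_current): list=[7, 9, 1] cursor@7
After 6 (insert_before(96)): list=[96, 7, 9, 1] cursor@7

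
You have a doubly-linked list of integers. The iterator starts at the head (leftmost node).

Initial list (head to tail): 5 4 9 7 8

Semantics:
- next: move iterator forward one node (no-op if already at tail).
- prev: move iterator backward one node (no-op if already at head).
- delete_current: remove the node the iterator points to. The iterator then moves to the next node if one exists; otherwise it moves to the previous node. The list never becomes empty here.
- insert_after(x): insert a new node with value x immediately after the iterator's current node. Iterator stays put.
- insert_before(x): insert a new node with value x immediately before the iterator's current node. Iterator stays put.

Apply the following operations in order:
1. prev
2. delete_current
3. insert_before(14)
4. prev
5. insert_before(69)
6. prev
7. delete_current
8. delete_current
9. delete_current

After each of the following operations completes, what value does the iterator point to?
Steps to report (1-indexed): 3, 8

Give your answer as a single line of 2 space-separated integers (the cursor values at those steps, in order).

After 1 (prev): list=[5, 4, 9, 7, 8] cursor@5
After 2 (delete_current): list=[4, 9, 7, 8] cursor@4
After 3 (insert_before(14)): list=[14, 4, 9, 7, 8] cursor@4
After 4 (prev): list=[14, 4, 9, 7, 8] cursor@14
After 5 (insert_before(69)): list=[69, 14, 4, 9, 7, 8] cursor@14
After 6 (prev): list=[69, 14, 4, 9, 7, 8] cursor@69
After 7 (delete_current): list=[14, 4, 9, 7, 8] cursor@14
After 8 (delete_current): list=[4, 9, 7, 8] cursor@4
After 9 (delete_current): list=[9, 7, 8] cursor@9

Answer: 4 4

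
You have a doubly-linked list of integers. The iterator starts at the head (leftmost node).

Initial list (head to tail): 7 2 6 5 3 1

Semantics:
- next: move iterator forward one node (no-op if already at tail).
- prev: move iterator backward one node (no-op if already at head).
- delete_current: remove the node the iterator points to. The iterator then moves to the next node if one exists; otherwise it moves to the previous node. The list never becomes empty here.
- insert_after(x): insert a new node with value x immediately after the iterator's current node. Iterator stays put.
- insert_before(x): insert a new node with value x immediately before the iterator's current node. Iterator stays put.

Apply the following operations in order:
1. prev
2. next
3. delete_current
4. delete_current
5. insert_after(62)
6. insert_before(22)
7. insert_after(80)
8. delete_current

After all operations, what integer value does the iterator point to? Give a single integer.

After 1 (prev): list=[7, 2, 6, 5, 3, 1] cursor@7
After 2 (next): list=[7, 2, 6, 5, 3, 1] cursor@2
After 3 (delete_current): list=[7, 6, 5, 3, 1] cursor@6
After 4 (delete_current): list=[7, 5, 3, 1] cursor@5
After 5 (insert_after(62)): list=[7, 5, 62, 3, 1] cursor@5
After 6 (insert_before(22)): list=[7, 22, 5, 62, 3, 1] cursor@5
After 7 (insert_after(80)): list=[7, 22, 5, 80, 62, 3, 1] cursor@5
After 8 (delete_current): list=[7, 22, 80, 62, 3, 1] cursor@80

Answer: 80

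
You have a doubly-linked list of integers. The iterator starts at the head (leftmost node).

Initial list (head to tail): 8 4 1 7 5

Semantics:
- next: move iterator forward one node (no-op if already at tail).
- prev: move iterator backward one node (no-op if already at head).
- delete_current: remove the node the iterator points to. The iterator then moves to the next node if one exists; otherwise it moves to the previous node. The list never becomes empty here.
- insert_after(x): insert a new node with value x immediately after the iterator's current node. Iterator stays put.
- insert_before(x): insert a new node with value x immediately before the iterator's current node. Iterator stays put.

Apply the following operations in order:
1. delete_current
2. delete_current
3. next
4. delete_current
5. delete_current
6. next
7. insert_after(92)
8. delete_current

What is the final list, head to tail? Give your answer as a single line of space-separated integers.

After 1 (delete_current): list=[4, 1, 7, 5] cursor@4
After 2 (delete_current): list=[1, 7, 5] cursor@1
After 3 (next): list=[1, 7, 5] cursor@7
After 4 (delete_current): list=[1, 5] cursor@5
After 5 (delete_current): list=[1] cursor@1
After 6 (next): list=[1] cursor@1
After 7 (insert_after(92)): list=[1, 92] cursor@1
After 8 (delete_current): list=[92] cursor@92

Answer: 92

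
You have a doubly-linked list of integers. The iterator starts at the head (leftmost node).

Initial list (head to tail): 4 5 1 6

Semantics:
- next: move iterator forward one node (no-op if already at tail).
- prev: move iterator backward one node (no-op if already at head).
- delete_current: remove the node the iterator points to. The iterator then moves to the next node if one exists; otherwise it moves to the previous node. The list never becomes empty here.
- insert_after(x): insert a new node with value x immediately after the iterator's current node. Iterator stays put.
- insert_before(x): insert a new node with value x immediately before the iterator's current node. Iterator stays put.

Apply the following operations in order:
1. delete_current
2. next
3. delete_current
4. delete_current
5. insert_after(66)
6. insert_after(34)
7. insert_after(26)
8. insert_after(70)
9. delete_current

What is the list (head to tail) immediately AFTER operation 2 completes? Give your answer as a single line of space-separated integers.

Answer: 5 1 6

Derivation:
After 1 (delete_current): list=[5, 1, 6] cursor@5
After 2 (next): list=[5, 1, 6] cursor@1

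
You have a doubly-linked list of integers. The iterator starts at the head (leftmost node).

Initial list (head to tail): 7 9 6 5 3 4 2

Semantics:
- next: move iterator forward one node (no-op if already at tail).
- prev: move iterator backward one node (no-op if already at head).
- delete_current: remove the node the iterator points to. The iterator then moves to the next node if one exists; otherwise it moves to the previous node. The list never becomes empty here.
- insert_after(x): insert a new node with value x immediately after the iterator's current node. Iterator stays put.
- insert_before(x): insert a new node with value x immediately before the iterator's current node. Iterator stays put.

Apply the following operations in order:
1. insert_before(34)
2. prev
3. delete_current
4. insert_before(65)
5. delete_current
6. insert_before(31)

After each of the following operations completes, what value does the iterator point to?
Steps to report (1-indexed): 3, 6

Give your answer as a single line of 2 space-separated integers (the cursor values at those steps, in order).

Answer: 7 9

Derivation:
After 1 (insert_before(34)): list=[34, 7, 9, 6, 5, 3, 4, 2] cursor@7
After 2 (prev): list=[34, 7, 9, 6, 5, 3, 4, 2] cursor@34
After 3 (delete_current): list=[7, 9, 6, 5, 3, 4, 2] cursor@7
After 4 (insert_before(65)): list=[65, 7, 9, 6, 5, 3, 4, 2] cursor@7
After 5 (delete_current): list=[65, 9, 6, 5, 3, 4, 2] cursor@9
After 6 (insert_before(31)): list=[65, 31, 9, 6, 5, 3, 4, 2] cursor@9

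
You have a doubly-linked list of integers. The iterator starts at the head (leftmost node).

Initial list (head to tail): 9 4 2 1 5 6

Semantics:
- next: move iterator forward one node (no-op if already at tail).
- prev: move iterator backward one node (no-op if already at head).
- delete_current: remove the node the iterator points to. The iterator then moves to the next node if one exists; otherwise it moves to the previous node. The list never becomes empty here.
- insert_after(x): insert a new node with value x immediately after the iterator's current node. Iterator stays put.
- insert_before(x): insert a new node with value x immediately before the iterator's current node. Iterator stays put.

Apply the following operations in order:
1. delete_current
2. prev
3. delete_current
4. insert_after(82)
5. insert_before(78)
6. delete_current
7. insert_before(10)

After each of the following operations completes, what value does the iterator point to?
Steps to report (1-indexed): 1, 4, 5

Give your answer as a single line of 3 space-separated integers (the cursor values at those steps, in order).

After 1 (delete_current): list=[4, 2, 1, 5, 6] cursor@4
After 2 (prev): list=[4, 2, 1, 5, 6] cursor@4
After 3 (delete_current): list=[2, 1, 5, 6] cursor@2
After 4 (insert_after(82)): list=[2, 82, 1, 5, 6] cursor@2
After 5 (insert_before(78)): list=[78, 2, 82, 1, 5, 6] cursor@2
After 6 (delete_current): list=[78, 82, 1, 5, 6] cursor@82
After 7 (insert_before(10)): list=[78, 10, 82, 1, 5, 6] cursor@82

Answer: 4 2 2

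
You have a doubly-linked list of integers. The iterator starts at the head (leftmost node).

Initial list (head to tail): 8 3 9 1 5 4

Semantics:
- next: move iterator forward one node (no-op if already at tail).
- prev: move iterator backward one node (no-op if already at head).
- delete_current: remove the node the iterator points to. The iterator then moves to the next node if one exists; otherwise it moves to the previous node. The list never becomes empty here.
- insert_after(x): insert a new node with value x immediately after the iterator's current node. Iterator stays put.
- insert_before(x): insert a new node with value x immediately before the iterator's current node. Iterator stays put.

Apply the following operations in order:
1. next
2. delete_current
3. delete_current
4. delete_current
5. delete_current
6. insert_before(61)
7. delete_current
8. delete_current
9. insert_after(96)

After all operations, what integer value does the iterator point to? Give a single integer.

After 1 (next): list=[8, 3, 9, 1, 5, 4] cursor@3
After 2 (delete_current): list=[8, 9, 1, 5, 4] cursor@9
After 3 (delete_current): list=[8, 1, 5, 4] cursor@1
After 4 (delete_current): list=[8, 5, 4] cursor@5
After 5 (delete_current): list=[8, 4] cursor@4
After 6 (insert_before(61)): list=[8, 61, 4] cursor@4
After 7 (delete_current): list=[8, 61] cursor@61
After 8 (delete_current): list=[8] cursor@8
After 9 (insert_after(96)): list=[8, 96] cursor@8

Answer: 8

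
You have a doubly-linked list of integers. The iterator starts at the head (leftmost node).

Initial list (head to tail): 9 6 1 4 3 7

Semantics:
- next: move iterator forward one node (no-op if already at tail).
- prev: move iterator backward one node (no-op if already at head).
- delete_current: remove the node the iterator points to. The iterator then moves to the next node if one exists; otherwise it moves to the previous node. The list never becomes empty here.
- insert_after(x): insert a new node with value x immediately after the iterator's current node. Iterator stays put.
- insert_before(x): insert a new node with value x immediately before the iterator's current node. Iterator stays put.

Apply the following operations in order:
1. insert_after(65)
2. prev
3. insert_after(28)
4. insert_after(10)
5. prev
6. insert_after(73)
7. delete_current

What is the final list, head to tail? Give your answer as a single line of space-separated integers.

After 1 (insert_after(65)): list=[9, 65, 6, 1, 4, 3, 7] cursor@9
After 2 (prev): list=[9, 65, 6, 1, 4, 3, 7] cursor@9
After 3 (insert_after(28)): list=[9, 28, 65, 6, 1, 4, 3, 7] cursor@9
After 4 (insert_after(10)): list=[9, 10, 28, 65, 6, 1, 4, 3, 7] cursor@9
After 5 (prev): list=[9, 10, 28, 65, 6, 1, 4, 3, 7] cursor@9
After 6 (insert_after(73)): list=[9, 73, 10, 28, 65, 6, 1, 4, 3, 7] cursor@9
After 7 (delete_current): list=[73, 10, 28, 65, 6, 1, 4, 3, 7] cursor@73

Answer: 73 10 28 65 6 1 4 3 7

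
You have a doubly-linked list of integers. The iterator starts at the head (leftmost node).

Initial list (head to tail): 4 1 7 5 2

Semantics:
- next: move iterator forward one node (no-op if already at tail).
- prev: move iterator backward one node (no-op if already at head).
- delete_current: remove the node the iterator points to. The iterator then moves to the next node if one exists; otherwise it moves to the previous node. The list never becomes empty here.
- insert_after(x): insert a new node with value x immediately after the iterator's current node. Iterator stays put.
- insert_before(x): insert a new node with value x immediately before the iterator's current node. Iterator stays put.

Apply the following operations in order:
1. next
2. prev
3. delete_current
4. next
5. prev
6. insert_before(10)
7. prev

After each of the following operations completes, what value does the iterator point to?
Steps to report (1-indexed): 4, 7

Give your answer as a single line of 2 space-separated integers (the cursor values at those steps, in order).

After 1 (next): list=[4, 1, 7, 5, 2] cursor@1
After 2 (prev): list=[4, 1, 7, 5, 2] cursor@4
After 3 (delete_current): list=[1, 7, 5, 2] cursor@1
After 4 (next): list=[1, 7, 5, 2] cursor@7
After 5 (prev): list=[1, 7, 5, 2] cursor@1
After 6 (insert_before(10)): list=[10, 1, 7, 5, 2] cursor@1
After 7 (prev): list=[10, 1, 7, 5, 2] cursor@10

Answer: 7 10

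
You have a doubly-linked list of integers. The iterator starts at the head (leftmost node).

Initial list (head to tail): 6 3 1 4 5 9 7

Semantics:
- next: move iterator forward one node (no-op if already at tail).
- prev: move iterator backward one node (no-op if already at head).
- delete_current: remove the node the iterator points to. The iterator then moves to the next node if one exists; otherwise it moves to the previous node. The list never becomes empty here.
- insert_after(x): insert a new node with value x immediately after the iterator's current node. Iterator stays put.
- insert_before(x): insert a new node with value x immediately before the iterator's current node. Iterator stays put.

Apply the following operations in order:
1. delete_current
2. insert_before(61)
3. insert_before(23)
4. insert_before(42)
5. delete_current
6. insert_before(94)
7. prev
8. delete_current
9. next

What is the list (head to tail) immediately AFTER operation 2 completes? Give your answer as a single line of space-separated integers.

Answer: 61 3 1 4 5 9 7

Derivation:
After 1 (delete_current): list=[3, 1, 4, 5, 9, 7] cursor@3
After 2 (insert_before(61)): list=[61, 3, 1, 4, 5, 9, 7] cursor@3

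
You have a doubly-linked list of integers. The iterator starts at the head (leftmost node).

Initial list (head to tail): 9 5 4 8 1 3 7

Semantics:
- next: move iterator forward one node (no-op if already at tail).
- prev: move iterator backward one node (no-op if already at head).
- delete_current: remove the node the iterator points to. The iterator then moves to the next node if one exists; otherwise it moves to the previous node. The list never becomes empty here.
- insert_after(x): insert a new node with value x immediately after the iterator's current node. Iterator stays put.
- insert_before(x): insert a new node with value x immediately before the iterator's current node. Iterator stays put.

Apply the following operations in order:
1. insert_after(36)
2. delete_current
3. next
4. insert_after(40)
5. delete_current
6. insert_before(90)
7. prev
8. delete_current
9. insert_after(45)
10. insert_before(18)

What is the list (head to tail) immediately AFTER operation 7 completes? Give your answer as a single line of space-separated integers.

Answer: 36 90 40 4 8 1 3 7

Derivation:
After 1 (insert_after(36)): list=[9, 36, 5, 4, 8, 1, 3, 7] cursor@9
After 2 (delete_current): list=[36, 5, 4, 8, 1, 3, 7] cursor@36
After 3 (next): list=[36, 5, 4, 8, 1, 3, 7] cursor@5
After 4 (insert_after(40)): list=[36, 5, 40, 4, 8, 1, 3, 7] cursor@5
After 5 (delete_current): list=[36, 40, 4, 8, 1, 3, 7] cursor@40
After 6 (insert_before(90)): list=[36, 90, 40, 4, 8, 1, 3, 7] cursor@40
After 7 (prev): list=[36, 90, 40, 4, 8, 1, 3, 7] cursor@90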